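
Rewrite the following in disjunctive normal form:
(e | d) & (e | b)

e | (d & b)

(e | d) & (e | b)
⇔ (e & e) | (e & b) | (d & e) | (d & b)   [distribute & over |]
⇔ e | (d & b)   [simplify]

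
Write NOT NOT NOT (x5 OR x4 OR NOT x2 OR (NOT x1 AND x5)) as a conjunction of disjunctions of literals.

NOT x5 AND NOT x4 AND x2

NOT NOT NOT (x5 OR x4 OR NOT x2 OR (NOT x1 AND x5))
= NOT (x5 OR x4 OR NOT x2 OR (NOT x1 AND x5))   [double negation]
= NOT x5 AND NOT x4 AND NOT NOT x2 AND NOT (NOT x1 AND x5)   [De Morgan]
= NOT x5 AND NOT x4 AND x2 AND NOT (NOT x1 AND x5)   [double negation]
= NOT x5 AND NOT x4 AND x2 AND (NOT NOT x1 OR NOT x5)   [De Morgan]
= NOT x5 AND NOT x4 AND x2 AND (x1 OR NOT x5)   [double negation]
= NOT x5 AND NOT x4 AND x2   [simplify]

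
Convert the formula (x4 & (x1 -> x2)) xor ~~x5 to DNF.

(x4 & ~x1 & ~x5) | (x4 & x2 & ~x5) | (~x4 & x5) | (x1 & ~x2 & x5)

(x4 & (x1 -> x2)) xor ~~x5
≡ (x4 & (x1 -> x2) & ~~~x5) | (~(x4 & (x1 -> x2)) & ~~x5)   [expand xor]
≡ (x4 & (~x1 | x2) & ~~~x5) | (~(x4 & (x1 -> x2)) & ~~x5)   [eliminate ->]
≡ (x4 & (~x1 | x2) & ~~~x5) | (~(x4 & (~x1 | x2)) & ~~x5)   [eliminate ->]
≡ (x4 & (~x1 | x2) & ~x5) | (~(x4 & (~x1 | x2)) & ~~x5)   [double negation]
≡ (x4 & (~x1 | x2) & ~x5) | ((~x4 | ~(~x1 | x2)) & ~~x5)   [De Morgan]
≡ (x4 & (~x1 | x2) & ~x5) | ((~x4 | (~~x1 & ~x2)) & ~~x5)   [De Morgan]
≡ (x4 & (~x1 | x2) & ~x5) | ((~x4 | (x1 & ~x2)) & ~~x5)   [double negation]
≡ (x4 & (~x1 | x2) & ~x5) | ((~x4 | (x1 & ~x2)) & x5)   [double negation]
≡ (x4 & ~x1 & ~x5) | (x4 & x2 & ~x5) | (~x4 & x5) | (x1 & ~x2 & x5)   [distribute & over |]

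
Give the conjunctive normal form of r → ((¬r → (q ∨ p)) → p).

r → ((¬r → (q ∨ p)) → p)
≡ ¬r ∨ ((¬r → (q ∨ p)) → p)   (eliminate →)
≡ ¬r ∨ ¬(¬r → (q ∨ p)) ∨ p   (eliminate →)
≡ ¬r ∨ ¬(¬¬r ∨ q ∨ p) ∨ p   (eliminate →)
≡ ¬r ∨ (¬¬¬r ∧ ¬q ∧ ¬p) ∨ p   (De Morgan)
≡ ¬r ∨ (¬r ∧ ¬q ∧ ¬p) ∨ p   (double negation)
≡ (¬r ∨ ¬r ∨ p) ∧ (¬r ∨ ¬q ∨ p) ∧ (¬r ∨ ¬p ∨ p)   (distribute ∨ over ∧)
≡ ¬r ∨ p   (simplify)

¬r ∨ p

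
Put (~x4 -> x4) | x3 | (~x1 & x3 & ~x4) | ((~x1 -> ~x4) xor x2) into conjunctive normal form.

(~x4 -> x4) | x3 | (~x1 & x3 & ~x4) | ((~x1 -> ~x4) xor x2)
⇔ ~~x4 | x4 | x3 | (~x1 & x3 & ~x4) | ((~x1 -> ~x4) xor x2)   [eliminate ->]
⇔ ~~x4 | x4 | x3 | (~x1 & x3 & ~x4) | (((~x1 -> ~x4) | x2) & ~((~x1 -> ~x4) & x2))   [expand xor]
⇔ ~~x4 | x4 | x3 | (~x1 & x3 & ~x4) | ((~~x1 | ~x4 | x2) & ~((~x1 -> ~x4) & x2))   [eliminate ->]
⇔ ~~x4 | x4 | x3 | (~x1 & x3 & ~x4) | ((~~x1 | ~x4 | x2) & ~((~~x1 | ~x4) & x2))   [eliminate ->]
⇔ x4 | x4 | x3 | (~x1 & x3 & ~x4) | ((~~x1 | ~x4 | x2) & ~((~~x1 | ~x4) & x2))   [double negation]
⇔ x4 | x4 | x3 | (~x1 & x3 & ~x4) | ((x1 | ~x4 | x2) & ~((~~x1 | ~x4) & x2))   [double negation]
⇔ x4 | x4 | x3 | (~x1 & x3 & ~x4) | ((x1 | ~x4 | x2) & (~(~~x1 | ~x4) | ~x2))   [De Morgan]
⇔ x4 | x4 | x3 | (~x1 & x3 & ~x4) | ((x1 | ~x4 | x2) & ((~~~x1 & ~~x4) | ~x2))   [De Morgan]
⇔ x4 | x4 | x3 | (~x1 & x3 & ~x4) | ((x1 | ~x4 | x2) & ((~x1 & ~~x4) | ~x2))   [double negation]
⇔ x4 | x4 | x3 | (~x1 & x3 & ~x4) | ((x1 | ~x4 | x2) & ((~x1 & x4) | ~x2))   [double negation]
⇔ (x4 | x4 | x3 | ~x1 | x1 | ~x4 | x2) & (x4 | x4 | x3 | ~x1 | ~x1 | ~x2) & (x4 | x4 | x3 | ~x1 | x4 | ~x2) & (x4 | x4 | x3 | x3 | x1 | ~x4 | x2) & (x4 | x4 | x3 | x3 | ~x1 | ~x2) & (x4 | x4 | x3 | x3 | x4 | ~x2) & (x4 | x4 | x3 | ~x4 | x1 | ~x4 | x2) & (x4 | x4 | x3 | ~x4 | ~x1 | ~x2) & (x4 | x4 | x3 | ~x4 | x4 | ~x2)   [distribute | over &]
⇔ x4 | x3 | ~x2   [simplify]

x4 | x3 | ~x2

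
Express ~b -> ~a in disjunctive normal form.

b | ~a

~b -> ~a
⇔ ~~b | ~a   (eliminate ->)
⇔ b | ~a   (double negation)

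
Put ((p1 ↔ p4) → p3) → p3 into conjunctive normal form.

(¬p1 ∨ p4 ∨ p3) ∧ (¬p4 ∨ p1 ∨ p3)

((p1 ↔ p4) → p3) → p3
≡ ¬((p1 ↔ p4) → p3) ∨ p3   [eliminate →]
≡ ¬(¬(p1 ↔ p4) ∨ p3) ∨ p3   [eliminate →]
≡ ¬(¬((p1 → p4) ∧ (p4 → p1)) ∨ p3) ∨ p3   [eliminate ↔]
≡ ¬(¬((¬p1 ∨ p4) ∧ (p4 → p1)) ∨ p3) ∨ p3   [eliminate →]
≡ ¬(¬((¬p1 ∨ p4) ∧ (¬p4 ∨ p1)) ∨ p3) ∨ p3   [eliminate →]
≡ (¬¬((¬p1 ∨ p4) ∧ (¬p4 ∨ p1)) ∧ ¬p3) ∨ p3   [De Morgan]
≡ ((¬p1 ∨ p4) ∧ (¬p4 ∨ p1) ∧ ¬p3) ∨ p3   [double negation]
≡ (¬p1 ∨ p4 ∨ p3) ∧ (¬p4 ∨ p1 ∨ p3) ∧ (¬p3 ∨ p3)   [distribute ∨ over ∧]
≡ (¬p1 ∨ p4 ∨ p3) ∧ (¬p4 ∨ p1 ∨ p3)   [simplify]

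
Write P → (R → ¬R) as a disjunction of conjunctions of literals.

¬P ∨ ¬R

P → (R → ¬R)
= ¬P ∨ (R → ¬R)   — eliminate →
= ¬P ∨ ¬R ∨ ¬R   — eliminate →
= ¬P ∨ ¬R   — simplify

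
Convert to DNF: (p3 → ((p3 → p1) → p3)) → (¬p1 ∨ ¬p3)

(p3 → ((p3 → p1) → p3)) → (¬p1 ∨ ¬p3)
≡ ¬(p3 → ((p3 → p1) → p3)) ∨ ¬p1 ∨ ¬p3   (eliminate →)
≡ ¬(¬p3 ∨ ((p3 → p1) → p3)) ∨ ¬p1 ∨ ¬p3   (eliminate →)
≡ ¬(¬p3 ∨ ¬(p3 → p1) ∨ p3) ∨ ¬p1 ∨ ¬p3   (eliminate →)
≡ ¬(¬p3 ∨ ¬(¬p3 ∨ p1) ∨ p3) ∨ ¬p1 ∨ ¬p3   (eliminate →)
≡ (¬¬p3 ∧ ¬¬(¬p3 ∨ p1) ∧ ¬p3) ∨ ¬p1 ∨ ¬p3   (De Morgan)
≡ (p3 ∧ ¬¬(¬p3 ∨ p1) ∧ ¬p3) ∨ ¬p1 ∨ ¬p3   (double negation)
≡ (p3 ∧ (¬p3 ∨ p1) ∧ ¬p3) ∨ ¬p1 ∨ ¬p3   (double negation)
≡ (p3 ∧ ¬p3 ∧ ¬p3) ∨ (p3 ∧ p1 ∧ ¬p3) ∨ ¬p1 ∨ ¬p3   (distribute ∧ over ∨)
≡ ¬p1 ∨ ¬p3   (simplify)

¬p1 ∨ ¬p3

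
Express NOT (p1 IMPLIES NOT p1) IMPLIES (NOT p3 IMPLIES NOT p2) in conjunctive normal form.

NOT (p1 IMPLIES NOT p1) IMPLIES (NOT p3 IMPLIES NOT p2)
⇔ NOT NOT (p1 IMPLIES NOT p1) OR (NOT p3 IMPLIES NOT p2)   (eliminate IMPLIES)
⇔ NOT NOT (NOT p1 OR NOT p1) OR (NOT p3 IMPLIES NOT p2)   (eliminate IMPLIES)
⇔ NOT NOT (NOT p1 OR NOT p1) OR NOT NOT p3 OR NOT p2   (eliminate IMPLIES)
⇔ NOT p1 OR NOT p1 OR NOT NOT p3 OR NOT p2   (double negation)
⇔ NOT p1 OR NOT p1 OR p3 OR NOT p2   (double negation)
⇔ NOT p1 OR p3 OR NOT p2   (simplify)

NOT p1 OR p3 OR NOT p2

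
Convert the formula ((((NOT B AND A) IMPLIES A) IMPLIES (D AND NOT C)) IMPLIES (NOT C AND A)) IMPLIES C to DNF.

((((NOT B AND A) IMPLIES A) IMPLIES (D AND NOT C)) IMPLIES (NOT C AND A)) IMPLIES C
= NOT ((((NOT B AND A) IMPLIES A) IMPLIES (D AND NOT C)) IMPLIES (NOT C AND A)) OR C   — eliminate IMPLIES
= NOT (NOT (((NOT B AND A) IMPLIES A) IMPLIES (D AND NOT C)) OR (NOT C AND A)) OR C   — eliminate IMPLIES
= NOT (NOT (NOT ((NOT B AND A) IMPLIES A) OR (D AND NOT C)) OR (NOT C AND A)) OR C   — eliminate IMPLIES
= NOT (NOT (NOT (NOT (NOT B AND A) OR A) OR (D AND NOT C)) OR (NOT C AND A)) OR C   — eliminate IMPLIES
= (NOT NOT (NOT (NOT (NOT B AND A) OR A) OR (D AND NOT C)) AND NOT (NOT C AND A)) OR C   — De Morgan
= ((NOT (NOT (NOT B AND A) OR A) OR (D AND NOT C)) AND NOT (NOT C AND A)) OR C   — double negation
= (((NOT NOT (NOT B AND A) AND NOT A) OR (D AND NOT C)) AND NOT (NOT C AND A)) OR C   — De Morgan
= (((NOT B AND A AND NOT A) OR (D AND NOT C)) AND NOT (NOT C AND A)) OR C   — double negation
= (((NOT B AND A AND NOT A) OR (D AND NOT C)) AND (NOT NOT C OR NOT A)) OR C   — De Morgan
= (((NOT B AND A AND NOT A) OR (D AND NOT C)) AND (C OR NOT A)) OR C   — double negation
= (NOT B AND A AND NOT A AND C) OR (NOT B AND A AND NOT A AND NOT A) OR (D AND NOT C AND C) OR (D AND NOT C AND NOT A) OR C   — distribute AND over OR
= (D AND NOT C AND NOT A) OR C   — simplify

(D AND NOT C AND NOT A) OR C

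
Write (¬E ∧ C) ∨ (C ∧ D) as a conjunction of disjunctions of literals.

(¬E ∨ D) ∧ C

(¬E ∧ C) ∨ (C ∧ D)
≡ (¬E ∨ C) ∧ (¬E ∨ D) ∧ (C ∨ C) ∧ (C ∨ D)
≡ (¬E ∨ D) ∧ C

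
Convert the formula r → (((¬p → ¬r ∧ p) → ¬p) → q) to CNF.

¬r ∨ p ∨ q

r → (((¬p → ¬r ∧ p) → ¬p) → q)
≡ ¬r ∨ (((¬p → ¬r ∧ p) → ¬p) → q)
≡ ¬r ∨ ¬((¬p → ¬r ∧ p) → ¬p) ∨ q
≡ ¬r ∨ ¬(¬(¬p → ¬r ∧ p) ∨ ¬p) ∨ q
≡ ¬r ∨ ¬(¬(¬¬p ∨ ¬r ∧ p) ∨ ¬p) ∨ q
≡ ¬r ∨ ¬¬(¬¬p ∨ ¬r ∧ p) ∧ ¬¬p ∨ q
≡ ¬r ∨ (¬¬p ∨ ¬r ∧ p) ∧ ¬¬p ∨ q
≡ ¬r ∨ (p ∨ ¬r ∧ p) ∧ ¬¬p ∨ q
≡ ¬r ∨ (p ∨ ¬r ∧ p) ∧ p ∨ q
≡ (¬r ∨ p ∨ ¬r ∨ q) ∧ (¬r ∨ p ∨ p ∨ q) ∧ (¬r ∨ p ∨ q)
≡ ¬r ∨ p ∨ q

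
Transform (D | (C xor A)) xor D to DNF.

(C & ~A & ~D) | (~C & A & ~D)

(D | (C xor A)) xor D
≡ ((D | (C xor A)) & ~D) | (~(D | (C xor A)) & D)   — expand xor
≡ ((D | (C & ~A) | (~C & A)) & ~D) | (~(D | (C xor A)) & D)   — expand xor
≡ ((D | (C & ~A) | (~C & A)) & ~D) | (~(D | (C & ~A) | (~C & A)) & D)   — expand xor
≡ ((D | (C & ~A) | (~C & A)) & ~D) | (~D & ~(C & ~A) & ~(~C & A) & D)   — De Morgan
≡ ((D | (C & ~A) | (~C & A)) & ~D) | (~D & (~C | ~~A) & ~(~C & A) & D)   — De Morgan
≡ ((D | (C & ~A) | (~C & A)) & ~D) | (~D & (~C | A) & ~(~C & A) & D)   — double negation
≡ ((D | (C & ~A) | (~C & A)) & ~D) | (~D & (~C | A) & (~~C | ~A) & D)   — De Morgan
≡ ((D | (C & ~A) | (~C & A)) & ~D) | (~D & (~C | A) & (C | ~A) & D)   — double negation
≡ (D & ~D) | (C & ~A & ~D) | (~C & A & ~D) | (~D & ~C & C & D) | (~D & ~C & ~A & D) | (~D & A & C & D) | (~D & A & ~A & D)   — distribute & over |
≡ (C & ~A & ~D) | (~C & A & ~D)   — simplify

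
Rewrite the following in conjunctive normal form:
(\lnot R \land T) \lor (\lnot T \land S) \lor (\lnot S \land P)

(\lnot R \land T) \lor (\lnot T \land S) \lor (\lnot S \land P)
= (\lnot R \lor \lnot T \lor \lnot S) \land (\lnot R \lor \lnot T \lor P) \land (\lnot R \lor S \lor \lnot S) \land (\lnot R \lor S \lor P) \land (T \lor \lnot T \lor \lnot S) \land (T \lor \lnot T \lor P) \land (T \lor S \lor \lnot S) \land (T \lor S \lor P)   [distribute \lor over \land]
= (\lnot R \lor \lnot T \lor \lnot S) \land (\lnot R \lor \lnot T \lor P) \land (\lnot R \lor S \lor P) \land (T \lor S \lor P)   [simplify]

(\lnot R \lor \lnot T \lor \lnot S) \land (\lnot R \lor \lnot T \lor P) \land (\lnot R \lor S \lor P) \land (T \lor S \lor P)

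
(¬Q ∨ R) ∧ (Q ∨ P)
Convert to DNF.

(¬Q ∨ R) ∧ (Q ∨ P)
≡ (¬Q ∧ Q) ∨ (¬Q ∧ P) ∨ (R ∧ Q) ∨ (R ∧ P)   — distribute ∧ over ∨
≡ (¬Q ∧ P) ∨ (R ∧ Q) ∨ (R ∧ P)   — simplify

(¬Q ∧ P) ∨ (R ∧ Q) ∨ (R ∧ P)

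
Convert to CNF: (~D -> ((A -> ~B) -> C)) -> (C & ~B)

(~D | C) & (~D | ~B) & (~A | ~B) & (~C | ~B)

(~D -> ((A -> ~B) -> C)) -> (C & ~B)
⇔ ~(~D -> ((A -> ~B) -> C)) | (C & ~B)   [eliminate ->]
⇔ ~(~~D | ((A -> ~B) -> C)) | (C & ~B)   [eliminate ->]
⇔ ~(~~D | ~(A -> ~B) | C) | (C & ~B)   [eliminate ->]
⇔ ~(~~D | ~(~A | ~B) | C) | (C & ~B)   [eliminate ->]
⇔ (~~~D & ~~(~A | ~B) & ~C) | (C & ~B)   [De Morgan]
⇔ (~D & ~~(~A | ~B) & ~C) | (C & ~B)   [double negation]
⇔ (~D & (~A | ~B) & ~C) | (C & ~B)   [double negation]
⇔ (~D | C) & (~D | ~B) & (~A | ~B | C) & (~A | ~B | ~B) & (~C | C) & (~C | ~B)   [distribute | over &]
⇔ (~D | C) & (~D | ~B) & (~A | ~B) & (~C | ~B)   [simplify]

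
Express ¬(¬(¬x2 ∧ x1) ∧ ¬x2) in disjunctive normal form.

¬x2 ∧ x1 ∨ x2

¬(¬(¬x2 ∧ x1) ∧ ¬x2)
≡ ¬¬(¬x2 ∧ x1) ∨ ¬¬x2
≡ ¬x2 ∧ x1 ∨ ¬¬x2
≡ ¬x2 ∧ x1 ∨ x2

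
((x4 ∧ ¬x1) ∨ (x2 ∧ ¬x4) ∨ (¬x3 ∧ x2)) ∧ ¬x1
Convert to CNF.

(x4 ∨ x2) ∧ ¬x1

((x4 ∧ ¬x1) ∨ (x2 ∧ ¬x4) ∨ (¬x3 ∧ x2)) ∧ ¬x1
= (x4 ∨ x2 ∨ ¬x3) ∧ (x4 ∨ x2 ∨ x2) ∧ (x4 ∨ ¬x4 ∨ ¬x3) ∧ (x4 ∨ ¬x4 ∨ x2) ∧ (¬x1 ∨ x2 ∨ ¬x3) ∧ (¬x1 ∨ x2 ∨ x2) ∧ (¬x1 ∨ ¬x4 ∨ ¬x3) ∧ (¬x1 ∨ ¬x4 ∨ x2) ∧ ¬x1   (distribute ∨ over ∧)
= (x4 ∨ x2) ∧ ¬x1   (simplify)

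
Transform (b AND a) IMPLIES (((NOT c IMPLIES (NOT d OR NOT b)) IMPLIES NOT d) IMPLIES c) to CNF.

(b AND a) IMPLIES (((NOT c IMPLIES (NOT d OR NOT b)) IMPLIES NOT d) IMPLIES c)
= NOT (b AND a) OR (((NOT c IMPLIES (NOT d OR NOT b)) IMPLIES NOT d) IMPLIES c)   — eliminate IMPLIES
= NOT (b AND a) OR NOT ((NOT c IMPLIES (NOT d OR NOT b)) IMPLIES NOT d) OR c   — eliminate IMPLIES
= NOT (b AND a) OR NOT (NOT (NOT c IMPLIES (NOT d OR NOT b)) OR NOT d) OR c   — eliminate IMPLIES
= NOT (b AND a) OR NOT (NOT (NOT NOT c OR NOT d OR NOT b) OR NOT d) OR c   — eliminate IMPLIES
= NOT b OR NOT a OR NOT (NOT (NOT NOT c OR NOT d OR NOT b) OR NOT d) OR c   — De Morgan
= NOT b OR NOT a OR (NOT NOT (NOT NOT c OR NOT d OR NOT b) AND NOT NOT d) OR c   — De Morgan
= NOT b OR NOT a OR ((NOT NOT c OR NOT d OR NOT b) AND NOT NOT d) OR c   — double negation
= NOT b OR NOT a OR ((c OR NOT d OR NOT b) AND NOT NOT d) OR c   — double negation
= NOT b OR NOT a OR ((c OR NOT d OR NOT b) AND d) OR c   — double negation
= (NOT b OR NOT a OR c OR NOT d OR NOT b OR c) AND (NOT b OR NOT a OR d OR c)   — distribute OR over AND
= (NOT b OR NOT a OR c OR NOT d) AND (NOT b OR NOT a OR d OR c)   — simplify

(NOT b OR NOT a OR c OR NOT d) AND (NOT b OR NOT a OR d OR c)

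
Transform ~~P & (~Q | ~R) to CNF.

P & (~Q | ~R)

~~P & (~Q | ~R)
⇔ P & (~Q | ~R)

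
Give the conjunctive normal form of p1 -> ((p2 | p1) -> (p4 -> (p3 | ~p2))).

~p1 | ~p2 | ~p4 | p3

p1 -> ((p2 | p1) -> (p4 -> (p3 | ~p2)))
= ~p1 | ((p2 | p1) -> (p4 -> (p3 | ~p2)))   [eliminate ->]
= ~p1 | ~(p2 | p1) | (p4 -> (p3 | ~p2))   [eliminate ->]
= ~p1 | ~(p2 | p1) | ~p4 | p3 | ~p2   [eliminate ->]
= ~p1 | (~p2 & ~p1) | ~p4 | p3 | ~p2   [De Morgan]
= (~p1 | ~p2 | ~p4 | p3 | ~p2) & (~p1 | ~p1 | ~p4 | p3 | ~p2)   [distribute | over &]
= ~p1 | ~p2 | ~p4 | p3   [simplify]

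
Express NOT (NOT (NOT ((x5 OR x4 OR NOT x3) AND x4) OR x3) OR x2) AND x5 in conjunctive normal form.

NOT (NOT (NOT ((x5 OR x4 OR NOT x3) AND x4) OR x3) OR x2) AND x5
≡ NOT NOT (NOT ((x5 OR x4 OR NOT x3) AND x4) OR x3) AND NOT x2 AND x5   (De Morgan)
≡ (NOT ((x5 OR x4 OR NOT x3) AND x4) OR x3) AND NOT x2 AND x5   (double negation)
≡ (NOT (x5 OR x4 OR NOT x3) OR NOT x4 OR x3) AND NOT x2 AND x5   (De Morgan)
≡ ((NOT x5 AND NOT x4 AND NOT NOT x3) OR NOT x4 OR x3) AND NOT x2 AND x5   (De Morgan)
≡ ((NOT x5 AND NOT x4 AND x3) OR NOT x4 OR x3) AND NOT x2 AND x5   (double negation)
≡ (NOT x5 OR NOT x4 OR x3) AND (NOT x4 OR NOT x4 OR x3) AND (x3 OR NOT x4 OR x3) AND NOT x2 AND x5   (distribute OR over AND)
≡ (NOT x4 OR x3) AND NOT x2 AND x5   (simplify)

(NOT x4 OR x3) AND NOT x2 AND x5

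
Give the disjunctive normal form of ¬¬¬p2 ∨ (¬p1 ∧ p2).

¬¬¬p2 ∨ (¬p1 ∧ p2)
⇔ ¬p2 ∨ (¬p1 ∧ p2)   [double negation]

¬p2 ∨ (¬p1 ∧ p2)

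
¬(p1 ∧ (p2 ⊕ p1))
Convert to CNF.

¬(p1 ∧ (p2 ⊕ p1))
= ¬(p1 ∧ (p2 ∨ p1) ∧ ¬(p2 ∧ p1))   (expand ⊕)
= ¬p1 ∨ ¬(p2 ∨ p1) ∨ ¬¬(p2 ∧ p1)   (De Morgan)
= ¬p1 ∨ (¬p2 ∧ ¬p1) ∨ ¬¬(p2 ∧ p1)   (De Morgan)
= ¬p1 ∨ (¬p2 ∧ ¬p1) ∨ (p2 ∧ p1)   (double negation)
= (¬p1 ∨ ¬p2 ∨ p2) ∧ (¬p1 ∨ ¬p2 ∨ p1) ∧ (¬p1 ∨ ¬p1 ∨ p2) ∧ (¬p1 ∨ ¬p1 ∨ p1)   (distribute ∨ over ∧)
= ¬p1 ∨ p2   (simplify)

¬p1 ∨ p2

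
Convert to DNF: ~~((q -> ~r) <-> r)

r & ~q

~~((q -> ~r) <-> r)
≡ ~~(((q -> ~r) -> r) & (r -> (q -> ~r)))   [eliminate <->]
≡ ~~((~(q -> ~r) | r) & (r -> (q -> ~r)))   [eliminate ->]
≡ ~~((~(~q | ~r) | r) & (r -> (q -> ~r)))   [eliminate ->]
≡ ~~((~(~q | ~r) | r) & (~r | (q -> ~r)))   [eliminate ->]
≡ ~~((~(~q | ~r) | r) & (~r | ~q | ~r))   [eliminate ->]
≡ (~(~q | ~r) | r) & (~r | ~q | ~r)   [double negation]
≡ ((~~q & ~~r) | r) & (~r | ~q | ~r)   [De Morgan]
≡ ((q & ~~r) | r) & (~r | ~q | ~r)   [double negation]
≡ ((q & r) | r) & (~r | ~q | ~r)   [double negation]
≡ (q & r & ~r) | (q & r & ~q) | (q & r & ~r) | (r & ~r) | (r & ~q) | (r & ~r)   [distribute & over |]
≡ r & ~q   [simplify]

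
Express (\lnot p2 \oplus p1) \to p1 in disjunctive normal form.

(p2 \land \lnot p1) \lor p1

(\lnot p2 \oplus p1) \to p1
⇔ \lnot (\lnot p2 \oplus p1) \lor p1   — eliminate \to
⇔ \lnot ((\lnot p2 \land \lnot p1) \lor (\lnot \lnot p2 \land p1)) \lor p1   — expand \oplus
⇔ (\lnot (\lnot p2 \land \lnot p1) \land \lnot (\lnot \lnot p2 \land p1)) \lor p1   — De Morgan
⇔ ((\lnot \lnot p2 \lor \lnot \lnot p1) \land \lnot (\lnot \lnot p2 \land p1)) \lor p1   — De Morgan
⇔ ((p2 \lor \lnot \lnot p1) \land \lnot (\lnot \lnot p2 \land p1)) \lor p1   — double negation
⇔ ((p2 \lor p1) \land \lnot (\lnot \lnot p2 \land p1)) \lor p1   — double negation
⇔ ((p2 \lor p1) \land (\lnot \lnot \lnot p2 \lor \lnot p1)) \lor p1   — De Morgan
⇔ ((p2 \lor p1) \land (\lnot p2 \lor \lnot p1)) \lor p1   — double negation
⇔ (p2 \land \lnot p2) \lor (p2 \land \lnot p1) \lor (p1 \land \lnot p2) \lor (p1 \land \lnot p1) \lor p1   — distribute \land over \lor
⇔ (p2 \land \lnot p1) \lor p1   — simplify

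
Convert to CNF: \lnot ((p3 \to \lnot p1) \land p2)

\lnot ((p3 \to \lnot p1) \land p2)
= \lnot ((\lnot p3 \lor \lnot p1) \land p2)   [eliminate \to]
= \lnot (\lnot p3 \lor \lnot p1) \lor \lnot p2   [De Morgan]
= \lnot \lnot p3 \land \lnot \lnot p1 \lor \lnot p2   [De Morgan]
= p3 \land \lnot \lnot p1 \lor \lnot p2   [double negation]
= p3 \land p1 \lor \lnot p2   [double negation]
= (p3 \lor \lnot p2) \land (p1 \lor \lnot p2)   [distribute \lor over \land]

(p3 \lor \lnot p2) \land (p1 \lor \lnot p2)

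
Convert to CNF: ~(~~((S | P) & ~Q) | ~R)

(~S | Q) & (~P | Q) & R

~(~~((S | P) & ~Q) | ~R)
= ~~~((S | P) & ~Q) & ~~R   — De Morgan
= ~((S | P) & ~Q) & ~~R   — double negation
= (~(S | P) | ~~Q) & ~~R   — De Morgan
= ((~S & ~P) | ~~Q) & ~~R   — De Morgan
= ((~S & ~P) | Q) & ~~R   — double negation
= ((~S & ~P) | Q) & R   — double negation
= (~S | Q) & (~P | Q) & R   — distribute | over &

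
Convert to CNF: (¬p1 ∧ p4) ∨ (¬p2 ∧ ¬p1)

(¬p1 ∧ p4) ∨ (¬p2 ∧ ¬p1)
≡ (¬p1 ∨ ¬p2) ∧ (¬p1 ∨ ¬p1) ∧ (p4 ∨ ¬p2) ∧ (p4 ∨ ¬p1)
≡ ¬p1 ∧ (p4 ∨ ¬p2)

¬p1 ∧ (p4 ∨ ¬p2)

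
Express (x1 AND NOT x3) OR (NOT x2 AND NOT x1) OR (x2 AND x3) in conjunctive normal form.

(x1 AND NOT x3) OR (NOT x2 AND NOT x1) OR (x2 AND x3)
≡ (x1 OR NOT x2 OR x2) AND (x1 OR NOT x2 OR x3) AND (x1 OR NOT x1 OR x2) AND (x1 OR NOT x1 OR x3) AND (NOT x3 OR NOT x2 OR x2) AND (NOT x3 OR NOT x2 OR x3) AND (NOT x3 OR NOT x1 OR x2) AND (NOT x3 OR NOT x1 OR x3)   — distribute OR over AND
≡ (x1 OR NOT x2 OR x3) AND (NOT x3 OR NOT x1 OR x2)   — simplify

(x1 OR NOT x2 OR x3) AND (NOT x3 OR NOT x1 OR x2)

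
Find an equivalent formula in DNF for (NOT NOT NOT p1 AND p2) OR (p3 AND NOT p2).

(NOT p1 AND p2) OR (p3 AND NOT p2)

(NOT NOT NOT p1 AND p2) OR (p3 AND NOT p2)
= (NOT p1 AND p2) OR (p3 AND NOT p2)   — double negation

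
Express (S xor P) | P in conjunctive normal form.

S | P

(S xor P) | P
≡ ((S | P) & ~(S & P)) | P   — expand xor
≡ ((S | P) & (~S | ~P)) | P   — De Morgan
≡ (S | P | P) & (~S | ~P | P)   — distribute | over &
≡ S | P   — simplify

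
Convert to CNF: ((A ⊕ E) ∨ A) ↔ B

((A ⊕ E) ∨ A) ↔ B
≡ (((A ⊕ E) ∨ A) → B) ∧ (B → ((A ⊕ E) ∨ A))   (eliminate ↔)
≡ (¬((A ⊕ E) ∨ A) ∨ B) ∧ (B → ((A ⊕ E) ∨ A))   (eliminate →)
≡ (¬(((A ∨ E) ∧ ¬(A ∧ E)) ∨ A) ∨ B) ∧ (B → ((A ⊕ E) ∨ A))   (expand ⊕)
≡ (¬(((A ∨ E) ∧ ¬(A ∧ E)) ∨ A) ∨ B) ∧ (¬B ∨ (A ⊕ E) ∨ A)   (eliminate →)
≡ (¬(((A ∨ E) ∧ ¬(A ∧ E)) ∨ A) ∨ B) ∧ (¬B ∨ ((A ∨ E) ∧ ¬(A ∧ E)) ∨ A)   (expand ⊕)
≡ ((¬((A ∨ E) ∧ ¬(A ∧ E)) ∧ ¬A) ∨ B) ∧ (¬B ∨ ((A ∨ E) ∧ ¬(A ∧ E)) ∨ A)   (De Morgan)
≡ (((¬(A ∨ E) ∨ ¬¬(A ∧ E)) ∧ ¬A) ∨ B) ∧ (¬B ∨ ((A ∨ E) ∧ ¬(A ∧ E)) ∨ A)   (De Morgan)
≡ ((((¬A ∧ ¬E) ∨ ¬¬(A ∧ E)) ∧ ¬A) ∨ B) ∧ (¬B ∨ ((A ∨ E) ∧ ¬(A ∧ E)) ∨ A)   (De Morgan)
≡ ((((¬A ∧ ¬E) ∨ (A ∧ E)) ∧ ¬A) ∨ B) ∧ (¬B ∨ ((A ∨ E) ∧ ¬(A ∧ E)) ∨ A)   (double negation)
≡ ((((¬A ∧ ¬E) ∨ (A ∧ E)) ∧ ¬A) ∨ B) ∧ (¬B ∨ ((A ∨ E) ∧ (¬A ∨ ¬E)) ∨ A)   (De Morgan)
≡ (¬A ∨ A ∨ B) ∧ (¬A ∨ E ∨ B) ∧ (¬E ∨ A ∨ B) ∧ (¬E ∨ E ∨ B) ∧ (¬A ∨ B) ∧ (¬B ∨ A ∨ E ∨ A) ∧ (¬B ∨ ¬A ∨ ¬E ∨ A)   (distribute ∨ over ∧)
≡ (¬E ∨ A ∨ B) ∧ (¬A ∨ B) ∧ (¬B ∨ A ∨ E)   (simplify)

(¬E ∨ A ∨ B) ∧ (¬A ∨ B) ∧ (¬B ∨ A ∨ E)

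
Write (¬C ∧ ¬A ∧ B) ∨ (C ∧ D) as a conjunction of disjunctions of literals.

(¬C ∨ D) ∧ (¬A ∨ C) ∧ (¬A ∨ D) ∧ (B ∨ C) ∧ (B ∨ D)

(¬C ∧ ¬A ∧ B) ∨ (C ∧ D)
= (¬C ∨ C) ∧ (¬C ∨ D) ∧ (¬A ∨ C) ∧ (¬A ∨ D) ∧ (B ∨ C) ∧ (B ∨ D)   [distribute ∨ over ∧]
= (¬C ∨ D) ∧ (¬A ∨ C) ∧ (¬A ∨ D) ∧ (B ∨ C) ∧ (B ∨ D)   [simplify]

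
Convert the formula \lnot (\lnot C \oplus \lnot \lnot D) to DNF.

(C \land \lnot D) \lor (D \land \lnot C)

\lnot (\lnot C \oplus \lnot \lnot D)
≡ \lnot ((\lnot C \land \lnot \lnot \lnot D) \lor (\lnot \lnot C \land \lnot \lnot D))   [expand \oplus]
≡ \lnot (\lnot C \land \lnot \lnot \lnot D) \land \lnot (\lnot \lnot C \land \lnot \lnot D)   [De Morgan]
≡ (\lnot \lnot C \lor \lnot \lnot \lnot \lnot D) \land \lnot (\lnot \lnot C \land \lnot \lnot D)   [De Morgan]
≡ (C \lor \lnot \lnot \lnot \lnot D) \land \lnot (\lnot \lnot C \land \lnot \lnot D)   [double negation]
≡ (C \lor \lnot \lnot D) \land \lnot (\lnot \lnot C \land \lnot \lnot D)   [double negation]
≡ (C \lor D) \land \lnot (\lnot \lnot C \land \lnot \lnot D)   [double negation]
≡ (C \lor D) \land (\lnot \lnot \lnot C \lor \lnot \lnot \lnot D)   [De Morgan]
≡ (C \lor D) \land (\lnot C \lor \lnot \lnot \lnot D)   [double negation]
≡ (C \lor D) \land (\lnot C \lor \lnot D)   [double negation]
≡ (C \land \lnot C) \lor (C \land \lnot D) \lor (D \land \lnot C) \lor (D \land \lnot D)   [distribute \land over \lor]
≡ (C \land \lnot D) \lor (D \land \lnot C)   [simplify]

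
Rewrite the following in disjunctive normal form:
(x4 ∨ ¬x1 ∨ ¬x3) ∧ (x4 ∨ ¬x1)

x4 ∨ ¬x1

(x4 ∨ ¬x1 ∨ ¬x3) ∧ (x4 ∨ ¬x1)
≡ (x4 ∧ x4) ∨ (x4 ∧ ¬x1) ∨ (¬x1 ∧ x4) ∨ (¬x1 ∧ ¬x1) ∨ (¬x3 ∧ x4) ∨ (¬x3 ∧ ¬x1)   (distribute ∧ over ∨)
≡ x4 ∨ ¬x1   (simplify)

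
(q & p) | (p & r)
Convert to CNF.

(q | r) & p

(q & p) | (p & r)
⇔ (q | p) & (q | r) & (p | p) & (p | r)   [distribute | over &]
⇔ (q | r) & p   [simplify]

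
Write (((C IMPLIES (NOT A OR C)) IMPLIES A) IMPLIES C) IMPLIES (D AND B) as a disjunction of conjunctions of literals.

(((C IMPLIES (NOT A OR C)) IMPLIES A) IMPLIES C) IMPLIES (D AND B)
≡ NOT (((C IMPLIES (NOT A OR C)) IMPLIES A) IMPLIES C) OR (D AND B)   [eliminate IMPLIES]
≡ NOT (NOT ((C IMPLIES (NOT A OR C)) IMPLIES A) OR C) OR (D AND B)   [eliminate IMPLIES]
≡ NOT (NOT (NOT (C IMPLIES (NOT A OR C)) OR A) OR C) OR (D AND B)   [eliminate IMPLIES]
≡ NOT (NOT (NOT (NOT C OR NOT A OR C) OR A) OR C) OR (D AND B)   [eliminate IMPLIES]
≡ (NOT NOT (NOT (NOT C OR NOT A OR C) OR A) AND NOT C) OR (D AND B)   [De Morgan]
≡ ((NOT (NOT C OR NOT A OR C) OR A) AND NOT C) OR (D AND B)   [double negation]
≡ (((NOT NOT C AND NOT NOT A AND NOT C) OR A) AND NOT C) OR (D AND B)   [De Morgan]
≡ (((C AND NOT NOT A AND NOT C) OR A) AND NOT C) OR (D AND B)   [double negation]
≡ (((C AND A AND NOT C) OR A) AND NOT C) OR (D AND B)   [double negation]
≡ (C AND A AND NOT C AND NOT C) OR (A AND NOT C) OR (D AND B)   [distribute AND over OR]
≡ (A AND NOT C) OR (D AND B)   [simplify]

(A AND NOT C) OR (D AND B)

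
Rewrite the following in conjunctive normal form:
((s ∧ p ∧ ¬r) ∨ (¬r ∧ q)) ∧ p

((s ∧ p ∧ ¬r) ∨ (¬r ∧ q)) ∧ p
= (s ∨ ¬r) ∧ (s ∨ q) ∧ (p ∨ ¬r) ∧ (p ∨ q) ∧ (¬r ∨ ¬r) ∧ (¬r ∨ q) ∧ p   [distribute ∨ over ∧]
= (s ∨ q) ∧ ¬r ∧ p   [simplify]

(s ∨ q) ∧ ¬r ∧ p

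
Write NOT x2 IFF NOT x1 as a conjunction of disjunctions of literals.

(x2 OR NOT x1) AND (x1 OR NOT x2)

NOT x2 IFF NOT x1
≡ (NOT x2 IMPLIES NOT x1) AND (NOT x1 IMPLIES NOT x2)   [eliminate IFF]
≡ (NOT NOT x2 OR NOT x1) AND (NOT x1 IMPLIES NOT x2)   [eliminate IMPLIES]
≡ (NOT NOT x2 OR NOT x1) AND (NOT NOT x1 OR NOT x2)   [eliminate IMPLIES]
≡ (x2 OR NOT x1) AND (NOT NOT x1 OR NOT x2)   [double negation]
≡ (x2 OR NOT x1) AND (x1 OR NOT x2)   [double negation]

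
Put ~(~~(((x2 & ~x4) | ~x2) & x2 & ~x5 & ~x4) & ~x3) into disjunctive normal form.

~x2 | x5 | x4 | x3

~(~~(((x2 & ~x4) | ~x2) & x2 & ~x5 & ~x4) & ~x3)
⇔ ~~~(((x2 & ~x4) | ~x2) & x2 & ~x5 & ~x4) | ~~x3   [De Morgan]
⇔ ~(((x2 & ~x4) | ~x2) & x2 & ~x5 & ~x4) | ~~x3   [double negation]
⇔ ~((x2 & ~x4) | ~x2) | ~x2 | ~~x5 | ~~x4 | ~~x3   [De Morgan]
⇔ (~(x2 & ~x4) & ~~x2) | ~x2 | ~~x5 | ~~x4 | ~~x3   [De Morgan]
⇔ ((~x2 | ~~x4) & ~~x2) | ~x2 | ~~x5 | ~~x4 | ~~x3   [De Morgan]
⇔ ((~x2 | x4) & ~~x2) | ~x2 | ~~x5 | ~~x4 | ~~x3   [double negation]
⇔ ((~x2 | x4) & x2) | ~x2 | ~~x5 | ~~x4 | ~~x3   [double negation]
⇔ ((~x2 | x4) & x2) | ~x2 | x5 | ~~x4 | ~~x3   [double negation]
⇔ ((~x2 | x4) & x2) | ~x2 | x5 | x4 | ~~x3   [double negation]
⇔ ((~x2 | x4) & x2) | ~x2 | x5 | x4 | x3   [double negation]
⇔ (~x2 & x2) | (x4 & x2) | ~x2 | x5 | x4 | x3   [distribute & over |]
⇔ ~x2 | x5 | x4 | x3   [simplify]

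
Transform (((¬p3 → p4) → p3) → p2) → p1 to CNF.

(¬p4 ∨ p3 ∨ p1) ∧ (¬p2 ∨ p1)

(((¬p3 → p4) → p3) → p2) → p1
≡ ¬(((¬p3 → p4) → p3) → p2) ∨ p1   (eliminate →)
≡ ¬(¬((¬p3 → p4) → p3) ∨ p2) ∨ p1   (eliminate →)
≡ ¬(¬(¬(¬p3 → p4) ∨ p3) ∨ p2) ∨ p1   (eliminate →)
≡ ¬(¬(¬(¬¬p3 ∨ p4) ∨ p3) ∨ p2) ∨ p1   (eliminate →)
≡ (¬¬(¬(¬¬p3 ∨ p4) ∨ p3) ∧ ¬p2) ∨ p1   (De Morgan)
≡ ((¬(¬¬p3 ∨ p4) ∨ p3) ∧ ¬p2) ∨ p1   (double negation)
≡ (((¬¬¬p3 ∧ ¬p4) ∨ p3) ∧ ¬p2) ∨ p1   (De Morgan)
≡ (((¬p3 ∧ ¬p4) ∨ p3) ∧ ¬p2) ∨ p1   (double negation)
≡ (¬p3 ∨ p3 ∨ p1) ∧ (¬p4 ∨ p3 ∨ p1) ∧ (¬p2 ∨ p1)   (distribute ∨ over ∧)
≡ (¬p4 ∨ p3 ∨ p1) ∧ (¬p2 ∨ p1)   (simplify)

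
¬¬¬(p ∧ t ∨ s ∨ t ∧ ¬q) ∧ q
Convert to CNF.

¬¬¬(p ∧ t ∨ s ∨ t ∧ ¬q) ∧ q
⇔ ¬(p ∧ t ∨ s ∨ t ∧ ¬q) ∧ q   (double negation)
⇔ ¬(p ∧ t) ∧ ¬s ∧ ¬(t ∧ ¬q) ∧ q   (De Morgan)
⇔ (¬p ∨ ¬t) ∧ ¬s ∧ ¬(t ∧ ¬q) ∧ q   (De Morgan)
⇔ (¬p ∨ ¬t) ∧ ¬s ∧ (¬t ∨ ¬¬q) ∧ q   (De Morgan)
⇔ (¬p ∨ ¬t) ∧ ¬s ∧ (¬t ∨ q) ∧ q   (double negation)
⇔ (¬p ∨ ¬t) ∧ ¬s ∧ q   (simplify)

(¬p ∨ ¬t) ∧ ¬s ∧ q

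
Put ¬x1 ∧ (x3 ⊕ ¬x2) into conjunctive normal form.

¬x1 ∧ (x3 ⊕ ¬x2)
⇔ ¬x1 ∧ (x3 ∨ ¬x2) ∧ ¬(x3 ∧ ¬x2)
⇔ ¬x1 ∧ (x3 ∨ ¬x2) ∧ (¬x3 ∨ ¬¬x2)
⇔ ¬x1 ∧ (x3 ∨ ¬x2) ∧ (¬x3 ∨ x2)

¬x1 ∧ (x3 ∨ ¬x2) ∧ (¬x3 ∨ x2)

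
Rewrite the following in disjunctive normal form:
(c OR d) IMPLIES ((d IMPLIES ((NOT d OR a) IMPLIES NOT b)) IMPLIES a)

(c OR d) IMPLIES ((d IMPLIES ((NOT d OR a) IMPLIES NOT b)) IMPLIES a)
= NOT (c OR d) OR ((d IMPLIES ((NOT d OR a) IMPLIES NOT b)) IMPLIES a)   (eliminate IMPLIES)
= NOT (c OR d) OR NOT (d IMPLIES ((NOT d OR a) IMPLIES NOT b)) OR a   (eliminate IMPLIES)
= NOT (c OR d) OR NOT (NOT d OR ((NOT d OR a) IMPLIES NOT b)) OR a   (eliminate IMPLIES)
= NOT (c OR d) OR NOT (NOT d OR NOT (NOT d OR a) OR NOT b) OR a   (eliminate IMPLIES)
= (NOT c AND NOT d) OR NOT (NOT d OR NOT (NOT d OR a) OR NOT b) OR a   (De Morgan)
= (NOT c AND NOT d) OR (NOT NOT d AND NOT NOT (NOT d OR a) AND NOT NOT b) OR a   (De Morgan)
= (NOT c AND NOT d) OR (d AND NOT NOT (NOT d OR a) AND NOT NOT b) OR a   (double negation)
= (NOT c AND NOT d) OR (d AND (NOT d OR a) AND NOT NOT b) OR a   (double negation)
= (NOT c AND NOT d) OR (d AND (NOT d OR a) AND b) OR a   (double negation)
= (NOT c AND NOT d) OR (d AND NOT d AND b) OR (d AND a AND b) OR a   (distribute AND over OR)
= (NOT c AND NOT d) OR a   (simplify)

(NOT c AND NOT d) OR a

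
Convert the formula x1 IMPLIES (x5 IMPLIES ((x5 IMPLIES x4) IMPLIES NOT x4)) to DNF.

NOT x1 OR NOT x5 OR NOT x4

x1 IMPLIES (x5 IMPLIES ((x5 IMPLIES x4) IMPLIES NOT x4))
⇔ NOT x1 OR (x5 IMPLIES ((x5 IMPLIES x4) IMPLIES NOT x4))   [eliminate IMPLIES]
⇔ NOT x1 OR NOT x5 OR ((x5 IMPLIES x4) IMPLIES NOT x4)   [eliminate IMPLIES]
⇔ NOT x1 OR NOT x5 OR NOT (x5 IMPLIES x4) OR NOT x4   [eliminate IMPLIES]
⇔ NOT x1 OR NOT x5 OR NOT (NOT x5 OR x4) OR NOT x4   [eliminate IMPLIES]
⇔ NOT x1 OR NOT x5 OR (NOT NOT x5 AND NOT x4) OR NOT x4   [De Morgan]
⇔ NOT x1 OR NOT x5 OR (x5 AND NOT x4) OR NOT x4   [double negation]
⇔ NOT x1 OR NOT x5 OR NOT x4   [simplify]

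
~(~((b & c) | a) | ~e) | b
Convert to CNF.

~(~((b & c) | a) | ~e) | b
⇔ (~~((b & c) | a) & ~~e) | b   (De Morgan)
⇔ (((b & c) | a) & ~~e) | b   (double negation)
⇔ (((b & c) | a) & e) | b   (double negation)
⇔ (b | a | b) & (c | a | b) & (e | b)   (distribute | over &)
⇔ (b | a) & (e | b)   (simplify)

(b | a) & (e | b)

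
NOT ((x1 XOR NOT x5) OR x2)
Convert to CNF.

(NOT x1 OR NOT x5) AND (x5 OR x1) AND NOT x2

NOT ((x1 XOR NOT x5) OR x2)
= NOT (((x1 OR NOT x5) AND NOT (x1 AND NOT x5)) OR x2)
= NOT ((x1 OR NOT x5) AND NOT (x1 AND NOT x5)) AND NOT x2
= (NOT (x1 OR NOT x5) OR NOT NOT (x1 AND NOT x5)) AND NOT x2
= ((NOT x1 AND NOT NOT x5) OR NOT NOT (x1 AND NOT x5)) AND NOT x2
= ((NOT x1 AND x5) OR NOT NOT (x1 AND NOT x5)) AND NOT x2
= ((NOT x1 AND x5) OR (x1 AND NOT x5)) AND NOT x2
= (NOT x1 OR x1) AND (NOT x1 OR NOT x5) AND (x5 OR x1) AND (x5 OR NOT x5) AND NOT x2
= (NOT x1 OR NOT x5) AND (x5 OR x1) AND NOT x2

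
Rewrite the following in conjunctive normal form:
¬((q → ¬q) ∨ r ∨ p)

q ∧ ¬r ∧ ¬p

¬((q → ¬q) ∨ r ∨ p)
≡ ¬(¬q ∨ ¬q ∨ r ∨ p)   [eliminate →]
≡ ¬¬q ∧ ¬¬q ∧ ¬r ∧ ¬p   [De Morgan]
≡ q ∧ ¬¬q ∧ ¬r ∧ ¬p   [double negation]
≡ q ∧ q ∧ ¬r ∧ ¬p   [double negation]
≡ q ∧ ¬r ∧ ¬p   [simplify]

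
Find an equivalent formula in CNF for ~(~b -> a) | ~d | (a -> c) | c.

~(~b -> a) | ~d | (a -> c) | c
⇔ ~(~~b | a) | ~d | (a -> c) | c   (eliminate ->)
⇔ ~(~~b | a) | ~d | ~a | c | c   (eliminate ->)
⇔ (~~~b & ~a) | ~d | ~a | c | c   (De Morgan)
⇔ (~b & ~a) | ~d | ~a | c | c   (double negation)
⇔ (~b | ~d | ~a | c | c) & (~a | ~d | ~a | c | c)   (distribute | over &)
⇔ ~a | ~d | c   (simplify)

~a | ~d | c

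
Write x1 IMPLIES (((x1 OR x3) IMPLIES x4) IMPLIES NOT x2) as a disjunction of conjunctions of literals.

NOT x1 OR (x1 AND NOT x4) OR (x3 AND NOT x4) OR NOT x2

x1 IMPLIES (((x1 OR x3) IMPLIES x4) IMPLIES NOT x2)
≡ NOT x1 OR (((x1 OR x3) IMPLIES x4) IMPLIES NOT x2)   — eliminate IMPLIES
≡ NOT x1 OR NOT ((x1 OR x3) IMPLIES x4) OR NOT x2   — eliminate IMPLIES
≡ NOT x1 OR NOT (NOT (x1 OR x3) OR x4) OR NOT x2   — eliminate IMPLIES
≡ NOT x1 OR (NOT NOT (x1 OR x3) AND NOT x4) OR NOT x2   — De Morgan
≡ NOT x1 OR ((x1 OR x3) AND NOT x4) OR NOT x2   — double negation
≡ NOT x1 OR (x1 AND NOT x4) OR (x3 AND NOT x4) OR NOT x2   — distribute AND over OR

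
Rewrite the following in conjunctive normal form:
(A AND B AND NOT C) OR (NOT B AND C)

(A OR NOT B) AND (A OR C) AND (B OR C) AND (NOT C OR NOT B)

(A AND B AND NOT C) OR (NOT B AND C)
= (A OR NOT B) AND (A OR C) AND (B OR NOT B) AND (B OR C) AND (NOT C OR NOT B) AND (NOT C OR C)
= (A OR NOT B) AND (A OR C) AND (B OR C) AND (NOT C OR NOT B)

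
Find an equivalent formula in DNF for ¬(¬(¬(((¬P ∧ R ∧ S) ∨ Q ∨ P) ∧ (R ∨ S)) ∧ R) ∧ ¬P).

¬(¬(¬(((¬P ∧ R ∧ S) ∨ Q ∨ P) ∧ (R ∨ S)) ∧ R) ∧ ¬P)
≡ ¬¬(¬(((¬P ∧ R ∧ S) ∨ Q ∨ P) ∧ (R ∨ S)) ∧ R) ∨ ¬¬P   (De Morgan)
≡ (¬(((¬P ∧ R ∧ S) ∨ Q ∨ P) ∧ (R ∨ S)) ∧ R) ∨ ¬¬P   (double negation)
≡ ((¬((¬P ∧ R ∧ S) ∨ Q ∨ P) ∨ ¬(R ∨ S)) ∧ R) ∨ ¬¬P   (De Morgan)
≡ (((¬(¬P ∧ R ∧ S) ∧ ¬Q ∧ ¬P) ∨ ¬(R ∨ S)) ∧ R) ∨ ¬¬P   (De Morgan)
≡ ((((¬¬P ∨ ¬R ∨ ¬S) ∧ ¬Q ∧ ¬P) ∨ ¬(R ∨ S)) ∧ R) ∨ ¬¬P   (De Morgan)
≡ ((((P ∨ ¬R ∨ ¬S) ∧ ¬Q ∧ ¬P) ∨ ¬(R ∨ S)) ∧ R) ∨ ¬¬P   (double negation)
≡ ((((P ∨ ¬R ∨ ¬S) ∧ ¬Q ∧ ¬P) ∨ (¬R ∧ ¬S)) ∧ R) ∨ ¬¬P   (De Morgan)
≡ ((((P ∨ ¬R ∨ ¬S) ∧ ¬Q ∧ ¬P) ∨ (¬R ∧ ¬S)) ∧ R) ∨ P   (double negation)
≡ (P ∧ ¬Q ∧ ¬P ∧ R) ∨ (¬R ∧ ¬Q ∧ ¬P ∧ R) ∨ (¬S ∧ ¬Q ∧ ¬P ∧ R) ∨ (¬R ∧ ¬S ∧ R) ∨ P   (distribute ∧ over ∨)
≡ (¬S ∧ ¬Q ∧ ¬P ∧ R) ∨ P   (simplify)

(¬S ∧ ¬Q ∧ ¬P ∧ R) ∨ P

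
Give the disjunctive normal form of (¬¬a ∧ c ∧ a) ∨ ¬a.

(¬¬a ∧ c ∧ a) ∨ ¬a
≡ (a ∧ c ∧ a) ∨ ¬a   (double negation)
≡ (a ∧ c) ∨ ¬a   (simplify)

(a ∧ c) ∨ ¬a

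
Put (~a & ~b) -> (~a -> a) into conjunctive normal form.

(~a & ~b) -> (~a -> a)
⇔ ~(~a & ~b) | (~a -> a)   — eliminate ->
⇔ ~(~a & ~b) | ~~a | a   — eliminate ->
⇔ ~~a | ~~b | ~~a | a   — De Morgan
⇔ a | ~~b | ~~a | a   — double negation
⇔ a | b | ~~a | a   — double negation
⇔ a | b | a | a   — double negation
⇔ a | b   — simplify

a | b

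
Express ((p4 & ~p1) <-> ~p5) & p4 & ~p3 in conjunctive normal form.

((p4 & ~p1) <-> ~p5) & p4 & ~p3
⇔ ((p4 & ~p1) -> ~p5) & (~p5 -> (p4 & ~p1)) & p4 & ~p3   [eliminate <->]
⇔ (~(p4 & ~p1) | ~p5) & (~p5 -> (p4 & ~p1)) & p4 & ~p3   [eliminate ->]
⇔ (~(p4 & ~p1) | ~p5) & (~~p5 | (p4 & ~p1)) & p4 & ~p3   [eliminate ->]
⇔ (~p4 | ~~p1 | ~p5) & (~~p5 | (p4 & ~p1)) & p4 & ~p3   [De Morgan]
⇔ (~p4 | p1 | ~p5) & (~~p5 | (p4 & ~p1)) & p4 & ~p3   [double negation]
⇔ (~p4 | p1 | ~p5) & (p5 | (p4 & ~p1)) & p4 & ~p3   [double negation]
⇔ (~p4 | p1 | ~p5) & (p5 | p4) & (p5 | ~p1) & p4 & ~p3   [distribute | over &]
⇔ (~p4 | p1 | ~p5) & (p5 | ~p1) & p4 & ~p3   [simplify]

(~p4 | p1 | ~p5) & (p5 | ~p1) & p4 & ~p3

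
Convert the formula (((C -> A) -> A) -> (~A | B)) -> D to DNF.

(((C -> A) -> A) -> (~A | B)) -> D
= ~(((C -> A) -> A) -> (~A | B)) | D   [eliminate ->]
= ~(~((C -> A) -> A) | ~A | B) | D   [eliminate ->]
= ~(~(~(C -> A) | A) | ~A | B) | D   [eliminate ->]
= ~(~(~(~C | A) | A) | ~A | B) | D   [eliminate ->]
= (~~(~(~C | A) | A) & ~~A & ~B) | D   [De Morgan]
= ((~(~C | A) | A) & ~~A & ~B) | D   [double negation]
= (((~~C & ~A) | A) & ~~A & ~B) | D   [De Morgan]
= (((C & ~A) | A) & ~~A & ~B) | D   [double negation]
= (((C & ~A) | A) & A & ~B) | D   [double negation]
= (C & ~A & A & ~B) | (A & A & ~B) | D   [distribute & over |]
= (A & ~B) | D   [simplify]

(A & ~B) | D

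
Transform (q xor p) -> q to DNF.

(~q & ~p) | q

(q xor p) -> q
= ~(q xor p) | q   — eliminate ->
= ~((q & ~p) | (~q & p)) | q   — expand xor
= (~(q & ~p) & ~(~q & p)) | q   — De Morgan
= ((~q | ~~p) & ~(~q & p)) | q   — De Morgan
= ((~q | p) & ~(~q & p)) | q   — double negation
= ((~q | p) & (~~q | ~p)) | q   — De Morgan
= ((~q | p) & (q | ~p)) | q   — double negation
= (~q & q) | (~q & ~p) | (p & q) | (p & ~p) | q   — distribute & over |
= (~q & ~p) | q   — simplify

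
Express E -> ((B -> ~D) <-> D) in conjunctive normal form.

(~E | D) & (~E | ~D | ~B)

E -> ((B -> ~D) <-> D)
= ~E | ((B -> ~D) <-> D)
= ~E | (((B -> ~D) -> D) & (D -> (B -> ~D)))
= ~E | ((~(B -> ~D) | D) & (D -> (B -> ~D)))
= ~E | ((~(~B | ~D) | D) & (D -> (B -> ~D)))
= ~E | ((~(~B | ~D) | D) & (~D | (B -> ~D)))
= ~E | ((~(~B | ~D) | D) & (~D | ~B | ~D))
= ~E | (((~~B & ~~D) | D) & (~D | ~B | ~D))
= ~E | (((B & ~~D) | D) & (~D | ~B | ~D))
= ~E | (((B & D) | D) & (~D | ~B | ~D))
= (~E | B | D) & (~E | D | D) & (~E | ~D | ~B | ~D)
= (~E | D) & (~E | ~D | ~B)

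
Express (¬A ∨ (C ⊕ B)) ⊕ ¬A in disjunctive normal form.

(¬A ∨ (C ⊕ B)) ⊕ ¬A
≡ ((¬A ∨ (C ⊕ B)) ∧ ¬¬A) ∨ (¬(¬A ∨ (C ⊕ B)) ∧ ¬A)   [expand ⊕]
≡ ((¬A ∨ (C ∧ ¬B) ∨ (¬C ∧ B)) ∧ ¬¬A) ∨ (¬(¬A ∨ (C ⊕ B)) ∧ ¬A)   [expand ⊕]
≡ ((¬A ∨ (C ∧ ¬B) ∨ (¬C ∧ B)) ∧ ¬¬A) ∨ (¬(¬A ∨ (C ∧ ¬B) ∨ (¬C ∧ B)) ∧ ¬A)   [expand ⊕]
≡ ((¬A ∨ (C ∧ ¬B) ∨ (¬C ∧ B)) ∧ A) ∨ (¬(¬A ∨ (C ∧ ¬B) ∨ (¬C ∧ B)) ∧ ¬A)   [double negation]
≡ ((¬A ∨ (C ∧ ¬B) ∨ (¬C ∧ B)) ∧ A) ∨ (¬¬A ∧ ¬(C ∧ ¬B) ∧ ¬(¬C ∧ B) ∧ ¬A)   [De Morgan]
≡ ((¬A ∨ (C ∧ ¬B) ∨ (¬C ∧ B)) ∧ A) ∨ (A ∧ ¬(C ∧ ¬B) ∧ ¬(¬C ∧ B) ∧ ¬A)   [double negation]
≡ ((¬A ∨ (C ∧ ¬B) ∨ (¬C ∧ B)) ∧ A) ∨ (A ∧ (¬C ∨ ¬¬B) ∧ ¬(¬C ∧ B) ∧ ¬A)   [De Morgan]
≡ ((¬A ∨ (C ∧ ¬B) ∨ (¬C ∧ B)) ∧ A) ∨ (A ∧ (¬C ∨ B) ∧ ¬(¬C ∧ B) ∧ ¬A)   [double negation]
≡ ((¬A ∨ (C ∧ ¬B) ∨ (¬C ∧ B)) ∧ A) ∨ (A ∧ (¬C ∨ B) ∧ (¬¬C ∨ ¬B) ∧ ¬A)   [De Morgan]
≡ ((¬A ∨ (C ∧ ¬B) ∨ (¬C ∧ B)) ∧ A) ∨ (A ∧ (¬C ∨ B) ∧ (C ∨ ¬B) ∧ ¬A)   [double negation]
≡ (¬A ∧ A) ∨ (C ∧ ¬B ∧ A) ∨ (¬C ∧ B ∧ A) ∨ (A ∧ ¬C ∧ C ∧ ¬A) ∨ (A ∧ ¬C ∧ ¬B ∧ ¬A) ∨ (A ∧ B ∧ C ∧ ¬A) ∨ (A ∧ B ∧ ¬B ∧ ¬A)   [distribute ∧ over ∨]
≡ (C ∧ ¬B ∧ A) ∨ (¬C ∧ B ∧ A)   [simplify]

(C ∧ ¬B ∧ A) ∨ (¬C ∧ B ∧ A)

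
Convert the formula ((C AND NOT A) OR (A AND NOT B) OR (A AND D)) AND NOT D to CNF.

(C OR A) AND (C OR NOT B OR D) AND (NOT A OR NOT B OR D) AND NOT D

((C AND NOT A) OR (A AND NOT B) OR (A AND D)) AND NOT D
= (C OR A OR A) AND (C OR A OR D) AND (C OR NOT B OR A) AND (C OR NOT B OR D) AND (NOT A OR A OR A) AND (NOT A OR A OR D) AND (NOT A OR NOT B OR A) AND (NOT A OR NOT B OR D) AND NOT D   — distribute OR over AND
= (C OR A) AND (C OR NOT B OR D) AND (NOT A OR NOT B OR D) AND NOT D   — simplify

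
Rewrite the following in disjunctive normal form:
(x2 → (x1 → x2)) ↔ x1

(x1 ∧ ¬x2) ∨ (x1 ∧ x2)

(x2 → (x1 → x2)) ↔ x1
⇔ ((x2 → (x1 → x2)) → x1) ∧ (x1 → (x2 → (x1 → x2)))
⇔ (¬(x2 → (x1 → x2)) ∨ x1) ∧ (x1 → (x2 → (x1 → x2)))
⇔ (¬(¬x2 ∨ (x1 → x2)) ∨ x1) ∧ (x1 → (x2 → (x1 → x2)))
⇔ (¬(¬x2 ∨ ¬x1 ∨ x2) ∨ x1) ∧ (x1 → (x2 → (x1 → x2)))
⇔ (¬(¬x2 ∨ ¬x1 ∨ x2) ∨ x1) ∧ (¬x1 ∨ (x2 → (x1 → x2)))
⇔ (¬(¬x2 ∨ ¬x1 ∨ x2) ∨ x1) ∧ (¬x1 ∨ ¬x2 ∨ (x1 → x2))
⇔ (¬(¬x2 ∨ ¬x1 ∨ x2) ∨ x1) ∧ (¬x1 ∨ ¬x2 ∨ ¬x1 ∨ x2)
⇔ ((¬¬x2 ∧ ¬¬x1 ∧ ¬x2) ∨ x1) ∧ (¬x1 ∨ ¬x2 ∨ ¬x1 ∨ x2)
⇔ ((x2 ∧ ¬¬x1 ∧ ¬x2) ∨ x1) ∧ (¬x1 ∨ ¬x2 ∨ ¬x1 ∨ x2)
⇔ ((x2 ∧ x1 ∧ ¬x2) ∨ x1) ∧ (¬x1 ∨ ¬x2 ∨ ¬x1 ∨ x2)
⇔ (x2 ∧ x1 ∧ ¬x2 ∧ ¬x1) ∨ (x2 ∧ x1 ∧ ¬x2 ∧ ¬x2) ∨ (x2 ∧ x1 ∧ ¬x2 ∧ ¬x1) ∨ (x2 ∧ x1 ∧ ¬x2 ∧ x2) ∨ (x1 ∧ ¬x1) ∨ (x1 ∧ ¬x2) ∨ (x1 ∧ ¬x1) ∨ (x1 ∧ x2)
⇔ (x1 ∧ ¬x2) ∨ (x1 ∧ x2)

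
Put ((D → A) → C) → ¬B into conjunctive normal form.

(¬D ∨ A ∨ ¬B) ∧ (¬C ∨ ¬B)

((D → A) → C) → ¬B
⇔ ¬((D → A) → C) ∨ ¬B   [eliminate →]
⇔ ¬(¬(D → A) ∨ C) ∨ ¬B   [eliminate →]
⇔ ¬(¬(¬D ∨ A) ∨ C) ∨ ¬B   [eliminate →]
⇔ (¬¬(¬D ∨ A) ∧ ¬C) ∨ ¬B   [De Morgan]
⇔ ((¬D ∨ A) ∧ ¬C) ∨ ¬B   [double negation]
⇔ (¬D ∨ A ∨ ¬B) ∧ (¬C ∨ ¬B)   [distribute ∨ over ∧]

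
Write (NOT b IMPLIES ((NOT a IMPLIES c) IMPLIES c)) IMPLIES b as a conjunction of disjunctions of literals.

(NOT b IMPLIES ((NOT a IMPLIES c) IMPLIES c)) IMPLIES b
≡ NOT (NOT b IMPLIES ((NOT a IMPLIES c) IMPLIES c)) OR b   (eliminate IMPLIES)
≡ NOT (NOT NOT b OR ((NOT a IMPLIES c) IMPLIES c)) OR b   (eliminate IMPLIES)
≡ NOT (NOT NOT b OR NOT (NOT a IMPLIES c) OR c) OR b   (eliminate IMPLIES)
≡ NOT (NOT NOT b OR NOT (NOT NOT a OR c) OR c) OR b   (eliminate IMPLIES)
≡ (NOT NOT NOT b AND NOT NOT (NOT NOT a OR c) AND NOT c) OR b   (De Morgan)
≡ (NOT b AND NOT NOT (NOT NOT a OR c) AND NOT c) OR b   (double negation)
≡ (NOT b AND (NOT NOT a OR c) AND NOT c) OR b   (double negation)
≡ (NOT b AND (a OR c) AND NOT c) OR b   (double negation)
≡ (NOT b OR b) AND (a OR c OR b) AND (NOT c OR b)   (distribute OR over AND)
≡ (a OR c OR b) AND (NOT c OR b)   (simplify)

(a OR c OR b) AND (NOT c OR b)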